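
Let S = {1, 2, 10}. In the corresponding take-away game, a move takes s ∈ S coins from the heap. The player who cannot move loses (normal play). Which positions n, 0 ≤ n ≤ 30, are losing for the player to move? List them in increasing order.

n :  0  1  2  3  4  5  6  7  8  9 10 11 12 13 14 15 16 17 18 19 20 21 22 23 24 25 26 27 28 29 30
G :  0  1  2  0  1  2  0  1  2  0  1  2  0  1  2  0  1  2  0  1  2  0  1  2  0  1  2  0  1  2  0
P-positions are exactly the n with G(n) = 0.

0, 3, 6, 9, 12, 15, 18, 21, 24, 27, 30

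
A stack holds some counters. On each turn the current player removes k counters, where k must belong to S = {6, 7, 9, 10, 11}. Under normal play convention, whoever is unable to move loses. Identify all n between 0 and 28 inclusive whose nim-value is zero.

n :  0  1  2  3  4  5  6  7  8  9 10 11 12 13 14 15 16 17 18 19 20 21 22 23 24 25 26 27 28
G :  0  0  0  0  0  0  1  1  1  1  1  1  2  2  2  2  2  0  0  0  0  0  0  1  1  1  1  1  1
P-positions are exactly the n with G(n) = 0.

0, 1, 2, 3, 4, 5, 17, 18, 19, 20, 21, 22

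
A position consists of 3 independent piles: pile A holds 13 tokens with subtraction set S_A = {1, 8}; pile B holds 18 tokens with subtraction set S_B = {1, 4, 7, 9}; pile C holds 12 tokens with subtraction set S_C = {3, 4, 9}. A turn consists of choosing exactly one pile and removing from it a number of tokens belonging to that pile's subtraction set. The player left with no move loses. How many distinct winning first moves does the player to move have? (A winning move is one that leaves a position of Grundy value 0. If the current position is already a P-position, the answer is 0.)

1

Pile A, S = {1, 8}:
n :  0  1  2  3  4  5  6  7  8  9 10 11 12 13
G :  0  1  0  1  0  1  0  1  2  0  1  0  1  0
G_A(13) = 0.
Pile B, S = {1, 4, 7, 9}:
G(0) = 0
G(1) = mex{0} = 1
G(2) = mex{1} = 0
G(3) = mex{0} = 1
G(4) = mex{1,0} = 2
G(5) = mex{2,1} = 0
G(6) = mex{0,0} = 1
G(7) = mex{1,1,0} = 2
G(8) = mex{2,2,1} = 0
G(9) = mex{0,0,0,0} = 1
G(10) = mex{1,1,1,1} = 0
G(11) = mex{0,2,2,0} = 1
G(12) = mex{1,0,0,1} = 2
G(13) = mex{2,1,1,2} = 0
G(14) = mex{0,0,2,0} = 1
G(15) = mex{1,1,0,1} = 2
G(16) = mex{2,2,1,2} = 0
G(17) = mex{0,0,0,0} = 1
G(18) = mex{1,1,1,1} = 0
G_B(18) = 0.
Pile C, S = {3, 4, 9}:
G(0) = 0
G(1) = mex{} = 0
G(2) = mex{} = 0
G(3) = mex{0} = 1
G(4) = mex{0,0} = 1
G(5) = mex{0,0} = 1
G(6) = mex{1,0} = 2
G(7) = mex{1,1} = 0
G(8) = mex{1,1} = 0
G(9) = mex{2,1,0} = 3
G(10) = mex{0,2,0} = 1
G(11) = mex{0,0,0} = 1
G(12) = mex{3,0,1} = 2
G_C(12) = 2.
Combined Grundy value = 0 ⊕ 0 ⊕ 2 = 2.
A winning move leaves total XOR = 0, i.e. changes one component's Grundy value g to g ⊕ X where X is the current total.
Pile A: need g' = 0⊕2 = 2. Options: 13−1→G=1, 13−8→G=1. Hits: 0.
Pile B: need g' = 0⊕2 = 2. Options: 18−1→G=1, 18−4→G=1, 18−7→G=1, 18−9→G=1. Hits: 0.
Pile C: need g' = 2⊕2 = 0. Options: 12−3→G=3, 12−4→G=0, 12−9→G=1. Hits: 1.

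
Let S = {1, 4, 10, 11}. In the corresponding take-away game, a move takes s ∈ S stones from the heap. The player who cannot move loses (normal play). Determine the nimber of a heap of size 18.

n :  0  1  2  3  4  5  6  7  8  9 10 11 12 13 14 15 16 17 18
G :  0  1  0  1  2  0  1  0  1  2  3  2  3  4  0  1  2  3  2

2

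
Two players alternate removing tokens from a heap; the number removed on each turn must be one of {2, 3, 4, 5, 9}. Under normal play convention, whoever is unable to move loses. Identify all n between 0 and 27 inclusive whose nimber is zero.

n :  0  1  2  3  4  5  6  7  8  9 10 11 12 13 14 15 16 17 18 19 20 21 22 23 24 25 26 27
G :  0  0  1  1  2  2  3  0  0  1  1  2  2  3  0  0  1  1  2  2  3  0  0  1  1  2  2  3
P-positions are exactly the n with G(n) = 0.

0, 1, 7, 8, 14, 15, 21, 22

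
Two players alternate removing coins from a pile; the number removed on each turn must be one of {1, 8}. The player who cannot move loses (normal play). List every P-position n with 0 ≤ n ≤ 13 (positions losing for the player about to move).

0, 2, 4, 6, 9, 11, 13

G(0) = 0
G(1) = mex{0} = 1
G(2) = mex{1} = 0
G(3) = mex{0} = 1
G(4) = mex{1} = 0
G(5) = mex{0} = 1
G(6) = mex{1} = 0
G(7) = mex{0} = 1
G(8) = mex{1,0} = 2
G(9) = mex{2,1} = 0
G(10) = mex{0,0} = 1
G(11) = mex{1,1} = 0
G(12) = mex{0,0} = 1
G(13) = mex{1,1} = 0
P-positions are exactly the n with G(n) = 0.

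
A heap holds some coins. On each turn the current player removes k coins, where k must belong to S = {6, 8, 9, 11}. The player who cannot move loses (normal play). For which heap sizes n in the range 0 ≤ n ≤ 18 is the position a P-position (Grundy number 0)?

0, 1, 2, 3, 4, 5, 17, 18

n :  0  1  2  3  4  5  6  7  8  9 10 11 12 13 14 15 16 17 18
G :  0  0  0  0  0  0  1  1  1  1  1  1  2  2  2  2  2  0  0
P-positions are exactly the n with G(n) = 0.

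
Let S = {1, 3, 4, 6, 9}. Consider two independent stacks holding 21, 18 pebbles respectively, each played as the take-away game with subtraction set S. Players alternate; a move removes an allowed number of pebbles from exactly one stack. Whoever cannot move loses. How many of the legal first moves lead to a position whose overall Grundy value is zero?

2

All stacks use S = {1, 3, 4, 6, 9}:
G(0) = 0
G(1) = mex{0} = 1
G(2) = mex{1} = 0
G(3) = mex{0,0} = 1
G(4) = mex{1,1,0} = 2
G(5) = mex{2,0,1} = 3
G(6) = mex{3,1,0,0} = 2
G(7) = mex{2,2,1,1} = 0
G(8) = mex{0,3,2,0} = 1
G(9) = mex{1,2,3,1,0} = 4
G(10) = mex{4,0,2,2,1} = 3
G(11) = mex{3,1,0,3,0} = 2
G(12) = mex{2,4,1,2,1} = 0
G(13) = mex{0,3,4,0,2} = 1
G(14) = mex{1,2,3,1,3} = 0
G(15) = mex{0,0,2,4,2} = 1
G(16) = mex{1,1,0,3,0} = 2
G(17) = mex{2,0,1,2,1} = 3
G(18) = mex{3,1,0,0,4} = 2
G(19) = mex{2,2,1,1,3} = 0
G(20) = mex{0,3,2,0,2} = 1
G(21) = mex{1,2,3,1,0} = 4
Stack A: G(21) = 4.
Stack B: G(18) = 2.
Combined Grundy value = 4 ⊕ 2 = 6.
A winning move leaves total XOR = 0, i.e. changes one component's Grundy value g to g ⊕ X where X is the current total.
Stack A: need g' = 4⊕6 = 2. Options: 21−1→G=1, 21−3→G=2, 21−4→G=3, 21−6→G=1, 21−9→G=0. Hits: 1.
Stack B: need g' = 2⊕6 = 4. Options: 18−1→G=3, 18−3→G=1, 18−4→G=0, 18−6→G=0, 18−9→G=4. Hits: 1.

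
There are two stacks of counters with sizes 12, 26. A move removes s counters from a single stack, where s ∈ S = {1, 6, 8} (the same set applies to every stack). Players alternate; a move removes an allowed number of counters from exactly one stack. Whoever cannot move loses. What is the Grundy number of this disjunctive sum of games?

All stacks use S = {1, 6, 8}:
G(0) = 0
G(1) = mex{0} = 1
G(2) = mex{1} = 0
G(3) = mex{0} = 1
G(4) = mex{1} = 0
G(5) = mex{0} = 1
G(6) = mex{1,0} = 2
G(7) = mex{2,1} = 0
G(8) = mex{0,0,0} = 1
G(9) = mex{1,1,1} = 0
G(10) = mex{0,0,0} = 1
G(11) = mex{1,1,1} = 0
G(12) = mex{0,2,0} = 1
G(13) = mex{1,0,1} = 2
G(14) = mex{2,1,2} = 0
G(15) = mex{0,0,0} = 1
G(16) = mex{1,1,1} = 0
G(17) = mex{0,0,0} = 1
G(18) = mex{1,1,1} = 0
G(19) = mex{0,2,0} = 1
G(20) = mex{1,0,1} = 2
G(21) = mex{2,1,2} = 0
G(22) = mex{0,0,0} = 1
G(23) = mex{1,1,1} = 0
G(24) = mex{0,0,0} = 1
G(25) = mex{1,1,1} = 0
G(26) = mex{0,2,0} = 1
Stack A: G(12) = 1.
Stack B: G(26) = 1.
Combined Grundy value = 1 ⊕ 1 = 0.

0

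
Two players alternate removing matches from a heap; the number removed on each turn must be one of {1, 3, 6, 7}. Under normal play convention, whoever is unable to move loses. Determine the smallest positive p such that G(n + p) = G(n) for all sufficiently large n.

12

n :  0  1  2  3  4  5  6  7  8  9 10 11 12 13 14 15 16 17 18 19 20 21 22 23 24 25
G :  0  1  0  1  0  1  2  3  2  3  2  3  0  1  0  1  0  1  2  3  2  3  2  3  0  1
G(n+12) = G(n) holds for n = 0,…,6 (a full window of length max(S) = 7), so the sequence is purely periodic with period 12.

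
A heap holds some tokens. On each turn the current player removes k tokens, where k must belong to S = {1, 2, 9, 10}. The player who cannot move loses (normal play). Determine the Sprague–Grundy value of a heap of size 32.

G(0) = 0
G(1) = mex{0} = 1
G(2) = mex{1,0} = 2
G(3) = mex{2,1} = 0
G(4) = mex{0,2} = 1
G(5) = mex{1,0} = 2
G(6) = mex{2,1} = 0
G(7) = mex{0,2} = 1
G(8) = mex{1,0} = 2
G(9) = mex{2,1,0} = 3
G(10) = mex{3,2,1,0} = 4
G(11) = mex{4,3,2,1} = 0
G(12) = mex{0,4,0,2} = 1
G(13) = mex{1,0,1,0} = 2
G(14) = mex{2,1,2,1} = 0
G(15) = mex{0,2,0,2} = 1
G(16) = mex{1,0,1,0} = 2
G(17) = mex{2,1,2,1} = 0
G(18) = mex{0,2,3,2} = 1
G(19) = mex{1,0,4,3} = 2
G(20) = mex{2,1,0,4} = 3
G(21) = mex{3,2,1,0} = 4
G(22) = mex{4,3,2,1} = 0
G(23) = mex{0,4,0,2} = 1
G(24) = mex{1,0,1,0} = 2
G(25) = mex{2,1,2,1} = 0
G(26) = mex{0,2,0,2} = 1
G(27) = mex{1,0,1,0} = 2
G(28) = mex{2,1,2,1} = 0
G(29) = mex{0,2,3,2} = 1
G(30) = mex{1,0,4,3} = 2
G(31) = mex{2,1,0,4} = 3
G(32) = mex{3,2,1,0} = 4

4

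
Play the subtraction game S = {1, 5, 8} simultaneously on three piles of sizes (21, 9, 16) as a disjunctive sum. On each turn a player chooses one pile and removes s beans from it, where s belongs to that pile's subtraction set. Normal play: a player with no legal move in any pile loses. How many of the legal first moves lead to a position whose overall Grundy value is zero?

All piles use S = {1, 5, 8}:
G(0) = 0
G(1) = mex{0} = 1
G(2) = mex{1} = 0
G(3) = mex{0} = 1
G(4) = mex{1} = 0
G(5) = mex{0,0} = 1
G(6) = mex{1,1} = 0
G(7) = mex{0,0} = 1
G(8) = mex{1,1,0} = 2
G(9) = mex{2,0,1} = 3
G(10) = mex{3,1,0} = 2
G(11) = mex{2,0,1} = 3
G(12) = mex{3,1,0} = 2
G(13) = mex{2,2,1} = 0
G(14) = mex{0,3,0} = 1
G(15) = mex{1,2,1} = 0
G(16) = mex{0,3,2} = 1
G(17) = mex{1,2,3} = 0
G(18) = mex{0,0,2} = 1
G(19) = mex{1,1,3} = 0
G(20) = mex{0,0,2} = 1
G(21) = mex{1,1,0} = 2
Pile A: G(21) = 2.
Pile B: G(9) = 3.
Pile C: G(16) = 1.
Combined Grundy value = 2 ⊕ 3 ⊕ 1 = 0.
A winning move leaves total XOR = 0, i.e. changes one component's Grundy value g to g ⊕ X where X is the current total.
Pile A: target g' = 2⊕0 = 2, but every legal move changes the Grundy value (mex property), so 0 moves.
Pile B: target g' = 3⊕0 = 3, but every legal move changes the Grundy value (mex property), so 0 moves.
Pile C: target g' = 1⊕0 = 1, but every legal move changes the Grundy value (mex property), so 0 moves.

0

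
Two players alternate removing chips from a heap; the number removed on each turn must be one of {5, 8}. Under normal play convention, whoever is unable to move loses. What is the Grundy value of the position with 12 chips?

2

G(0) = 0
G(1) = mex{} = 0
G(2) = mex{} = 0
G(3) = mex{} = 0
G(4) = mex{} = 0
G(5) = mex{0} = 1
G(6) = mex{0} = 1
G(7) = mex{0} = 1
G(8) = mex{0,0} = 1
G(9) = mex{0,0} = 1
G(10) = mex{1,0} = 2
G(11) = mex{1,0} = 2
G(12) = mex{1,0} = 2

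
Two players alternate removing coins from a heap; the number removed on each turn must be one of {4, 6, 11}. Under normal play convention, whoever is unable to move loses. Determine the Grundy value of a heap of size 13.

n :  0  1  2  3  4  5  6  7  8  9 10 11 12 13
G :  0  0  0  0  1  1  1  1  2  2  0  2  3  3

3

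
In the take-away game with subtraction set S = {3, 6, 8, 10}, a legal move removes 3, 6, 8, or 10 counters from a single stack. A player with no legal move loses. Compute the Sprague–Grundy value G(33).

2

n :  0  1  2  3  4  5  6  7  8  9 10 11 12 13 14 15 16 17 18 19 20 21 22 23 24 25 26 27 28 29 30 31 32 33
G :  0  0  0  1  1  1  2  2  2  3  3  3  4  0  0  0  1  1  1  2  2  2  3  3  3  4  0  0  0  1  1  1  2  2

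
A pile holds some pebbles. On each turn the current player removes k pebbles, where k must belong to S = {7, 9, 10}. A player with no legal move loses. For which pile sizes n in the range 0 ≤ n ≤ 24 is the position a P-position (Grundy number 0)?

0, 1, 2, 3, 4, 5, 6, 17, 18, 19, 20, 21, 22, 23

n :  0  1  2  3  4  5  6  7  8  9 10 11 12 13 14 15 16 17 18 19 20 21 22 23 24
G :  0  0  0  0  0  0  0  1  1  1  1  1  1  1  2  2  2  0  0  0  0  0  0  0  1
P-positions are exactly the n with G(n) = 0.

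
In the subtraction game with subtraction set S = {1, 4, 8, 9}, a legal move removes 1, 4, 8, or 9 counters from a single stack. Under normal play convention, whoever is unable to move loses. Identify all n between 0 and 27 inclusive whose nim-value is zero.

0, 2, 5, 7, 12, 17, 19, 22, 24

G(0) = 0
G(1) = mex{0} = 1
G(2) = mex{1} = 0
G(3) = mex{0} = 1
G(4) = mex{1,0} = 2
G(5) = mex{2,1} = 0
G(6) = mex{0,0} = 1
G(7) = mex{1,1} = 0
G(8) = mex{0,2,0} = 1
G(9) = mex{1,0,1,0} = 2
G(10) = mex{2,1,0,1} = 3
G(11) = mex{3,0,1,0} = 2
G(12) = mex{2,1,2,1} = 0
G(13) = mex{0,2,0,2} = 1
G(14) = mex{1,3,1,0} = 2
G(15) = mex{2,2,0,1} = 3
G(16) = mex{3,0,1,0} = 2
G(17) = mex{2,1,2,1} = 0
G(18) = mex{0,2,3,2} = 1
G(19) = mex{1,3,2,3} = 0
G(20) = mex{0,2,0,2} = 1
G(21) = mex{1,0,1,0} = 2
G(22) = mex{2,1,2,1} = 0
G(23) = mex{0,0,3,2} = 1
G(24) = mex{1,1,2,3} = 0
G(25) = mex{0,2,0,2} = 1
G(26) = mex{1,0,1,0} = 2
G(27) = mex{2,1,0,1} = 3
P-positions are exactly the n with G(n) = 0.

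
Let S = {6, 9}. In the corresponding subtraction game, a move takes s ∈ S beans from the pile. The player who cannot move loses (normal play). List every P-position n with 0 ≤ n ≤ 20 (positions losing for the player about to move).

0, 1, 2, 3, 4, 5, 15, 16, 17, 18, 19, 20

G(0) = 0
G(1) = mex{} = 0
G(2) = mex{} = 0
G(3) = mex{} = 0
G(4) = mex{} = 0
G(5) = mex{} = 0
G(6) = mex{0} = 1
G(7) = mex{0} = 1
G(8) = mex{0} = 1
G(9) = mex{0,0} = 1
G(10) = mex{0,0} = 1
G(11) = mex{0,0} = 1
G(12) = mex{1,0} = 2
G(13) = mex{1,0} = 2
G(14) = mex{1,0} = 2
G(15) = mex{1,1} = 0
G(16) = mex{1,1} = 0
G(17) = mex{1,1} = 0
G(18) = mex{2,1} = 0
G(19) = mex{2,1} = 0
G(20) = mex{2,1} = 0
P-positions are exactly the n with G(n) = 0.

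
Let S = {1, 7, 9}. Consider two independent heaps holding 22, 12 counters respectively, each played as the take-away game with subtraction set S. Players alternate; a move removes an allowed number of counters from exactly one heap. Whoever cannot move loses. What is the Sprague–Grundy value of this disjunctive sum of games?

0

All heaps use S = {1, 7, 9}:
n :  0  1  2  3  4  5  6  7  8  9 10 11 12 13 14 15 16 17 18 19 20 21 22
G :  0  1  0  1  0  1  0  1  0  1  0  1  0  1  0  1  0  1  0  1  0  1  0
Heap A: G(22) = 0.
Heap B: G(12) = 0.
Combined Grundy value = 0 ⊕ 0 = 0.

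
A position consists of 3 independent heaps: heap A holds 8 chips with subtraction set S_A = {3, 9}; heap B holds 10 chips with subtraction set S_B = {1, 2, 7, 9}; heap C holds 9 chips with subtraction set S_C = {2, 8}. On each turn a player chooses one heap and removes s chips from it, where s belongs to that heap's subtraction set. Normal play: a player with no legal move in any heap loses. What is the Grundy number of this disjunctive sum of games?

6

Heap A, S = {3, 9}:
n : 0 1 2 3 4 5 6 7 8
G : 0 0 0 1 1 1 0 0 0
G_A(8) = 0.
Heap B, S = {1, 2, 7, 9}:
n :  0  1  2  3  4  5  6  7  8  9 10
G :  0  1  2  0  1  2  0  1  2  3  4
G_B(10) = 4.
Heap C, S = {2, 8}:
n : 0 1 2 3 4 5 6 7 8 9
G : 0 0 1 1 0 0 1 1 2 2
G_C(9) = 2.
Combined Grundy value = 0 ⊕ 4 ⊕ 2 = 6.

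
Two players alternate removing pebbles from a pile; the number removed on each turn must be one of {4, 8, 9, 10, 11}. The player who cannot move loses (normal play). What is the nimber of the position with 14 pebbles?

3

n :  0  1  2  3  4  5  6  7  8  9 10 11 12 13 14
G :  0  0  0  0  1  1  1  1  2  2  2  2  3  3  3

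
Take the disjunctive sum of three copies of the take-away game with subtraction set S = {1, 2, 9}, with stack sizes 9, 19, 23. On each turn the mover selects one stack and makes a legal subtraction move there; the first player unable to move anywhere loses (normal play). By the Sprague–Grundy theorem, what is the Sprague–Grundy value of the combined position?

All stacks use S = {1, 2, 9}:
G(0) = 0
G(1) = mex{0} = 1
G(2) = mex{1,0} = 2
G(3) = mex{2,1} = 0
G(4) = mex{0,2} = 1
G(5) = mex{1,0} = 2
G(6) = mex{2,1} = 0
G(7) = mex{0,2} = 1
G(8) = mex{1,0} = 2
G(9) = mex{2,1,0} = 3
G(10) = mex{3,2,1} = 0
G(11) = mex{0,3,2} = 1
G(12) = mex{1,0,0} = 2
G(13) = mex{2,1,1} = 0
G(14) = mex{0,2,2} = 1
G(15) = mex{1,0,0} = 2
G(16) = mex{2,1,1} = 0
G(17) = mex{0,2,2} = 1
G(18) = mex{1,0,3} = 2
G(19) = mex{2,1,0} = 3
G(20) = mex{3,2,1} = 0
G(21) = mex{0,3,2} = 1
G(22) = mex{1,0,0} = 2
G(23) = mex{2,1,1} = 0
Stack A: G(9) = 3.
Stack B: G(19) = 3.
Stack C: G(23) = 0.
Combined Grundy value = 3 ⊕ 3 ⊕ 0 = 0.

0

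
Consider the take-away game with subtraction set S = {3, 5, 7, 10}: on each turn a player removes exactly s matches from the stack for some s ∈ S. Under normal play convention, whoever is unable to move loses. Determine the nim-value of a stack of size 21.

G(0) = 0
G(1) = mex{} = 0
G(2) = mex{} = 0
G(3) = mex{0} = 1
G(4) = mex{0} = 1
G(5) = mex{0,0} = 1
G(6) = mex{1,0} = 2
G(7) = mex{1,0,0} = 2
G(8) = mex{1,1,0} = 2
G(9) = mex{2,1,0} = 3
G(10) = mex{2,1,1,0} = 3
G(11) = mex{2,2,1,0} = 3
G(12) = mex{3,2,1,0} = 4
G(13) = mex{3,2,2,1} = 0
G(14) = mex{3,3,2,1} = 0
G(15) = mex{4,3,2,1} = 0
G(16) = mex{0,3,3,2} = 1
G(17) = mex{0,4,3,2} = 1
G(18) = mex{0,0,3,2} = 1
G(19) = mex{1,0,4,3} = 2
G(20) = mex{1,0,0,3} = 2
G(21) = mex{1,1,0,3} = 2

2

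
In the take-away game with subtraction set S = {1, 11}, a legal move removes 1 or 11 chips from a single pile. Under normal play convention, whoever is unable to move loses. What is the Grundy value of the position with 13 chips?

1

n :  0  1  2  3  4  5  6  7  8  9 10 11 12 13
G :  0  1  0  1  0  1  0  1  0  1  0  1  0  1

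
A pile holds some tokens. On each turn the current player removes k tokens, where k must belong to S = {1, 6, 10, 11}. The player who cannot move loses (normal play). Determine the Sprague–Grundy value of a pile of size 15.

n :  0  1  2  3  4  5  6  7  8  9 10 11 12 13 14 15
G :  0  1  0  1  0  1  2  0  1  0  1  2  3  2  3  2

2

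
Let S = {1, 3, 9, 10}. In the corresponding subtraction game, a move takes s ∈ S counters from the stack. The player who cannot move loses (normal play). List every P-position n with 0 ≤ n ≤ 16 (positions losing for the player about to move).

n :  0  1  2  3  4  5  6  7  8  9 10 11 12 13 14 15 16
G :  0  1  0  1  0  1  0  1  0  1  2  3  2  3  2  3  2
P-positions are exactly the n with G(n) = 0.

0, 2, 4, 6, 8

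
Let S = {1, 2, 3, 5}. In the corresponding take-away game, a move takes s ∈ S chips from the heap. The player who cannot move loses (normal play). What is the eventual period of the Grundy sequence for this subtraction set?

n :  0  1  2  3  4  5  6  7  8  9 10 11 12 13 14
G :  0  1  2  3  0  1  2  3  0  1  2  3  0  1  2
G(n+4) = G(n) holds for n = 0,…,4 (a full window of length max(S) = 5), so the sequence is purely periodic with period 4.

4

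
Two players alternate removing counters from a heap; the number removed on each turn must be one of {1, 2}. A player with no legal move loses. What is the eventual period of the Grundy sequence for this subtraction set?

3

n :  0  1  2  3  4  5  6  7  8  9 10 11 12 13 14
G :  0  1  2  0  1  2  0  1  2  0  1  2  0  1  2
G(n+3) = G(n) holds for n = 0,…,1 (a full window of length max(S) = 2), so the sequence is purely periodic with period 3.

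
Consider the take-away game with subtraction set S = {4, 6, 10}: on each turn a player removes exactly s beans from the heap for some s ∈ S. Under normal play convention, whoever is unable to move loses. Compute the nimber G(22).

n :  0  1  2  3  4  5  6  7  8  9 10 11 12 13 14 15 16 17 18 19 20 21 22
G :  0  0  0  0  1  1  1  1  2  2  2  2  3  3  0  0  0  0  1  1  1  1  2

2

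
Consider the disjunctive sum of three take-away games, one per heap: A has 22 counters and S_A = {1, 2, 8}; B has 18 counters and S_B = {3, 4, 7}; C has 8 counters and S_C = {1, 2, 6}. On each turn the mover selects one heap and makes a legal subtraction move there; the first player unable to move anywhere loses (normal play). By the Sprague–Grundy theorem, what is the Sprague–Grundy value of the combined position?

Heap A, S = {1, 2, 8}:
n :  0  1  2  3  4  5  6  7  8  9 10 11 12 13 14 15 16 17 18 19 20 21 22
G :  0  1  2  0  1  2  0  1  2  0  1  2  0  1  2  0  1  2  0  1  2  0  1
G_A(22) = 1.
Heap B, S = {3, 4, 7}:
G(0) = 0
G(1) = mex{} = 0
G(2) = mex{} = 0
G(3) = mex{0} = 1
G(4) = mex{0,0} = 1
G(5) = mex{0,0} = 1
G(6) = mex{1,0} = 2
G(7) = mex{1,1,0} = 2
G(8) = mex{1,1,0} = 2
G(9) = mex{2,1,0} = 3
G(10) = mex{2,2,1} = 0
G(11) = mex{2,2,1} = 0
G(12) = mex{3,2,1} = 0
G(13) = mex{0,3,2} = 1
G(14) = mex{0,0,2} = 1
G(15) = mex{0,0,2} = 1
G(16) = mex{1,0,3} = 2
G(17) = mex{1,1,0} = 2
G(18) = mex{1,1,0} = 2
G_B(18) = 2.
Heap C, S = {1, 2, 6}:
G(0) = 0
G(1) = mex{0} = 1
G(2) = mex{1,0} = 2
G(3) = mex{2,1} = 0
G(4) = mex{0,2} = 1
G(5) = mex{1,0} = 2
G(6) = mex{2,1,0} = 3
G(7) = mex{3,2,1} = 0
G(8) = mex{0,3,2} = 1
G_C(8) = 1.
Combined Grundy value = 1 ⊕ 2 ⊕ 1 = 2.

2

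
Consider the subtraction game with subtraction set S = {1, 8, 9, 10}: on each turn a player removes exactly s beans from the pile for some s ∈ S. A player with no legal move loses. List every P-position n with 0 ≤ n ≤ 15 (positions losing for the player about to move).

0, 2, 4, 6

G(0) = 0
G(1) = mex{0} = 1
G(2) = mex{1} = 0
G(3) = mex{0} = 1
G(4) = mex{1} = 0
G(5) = mex{0} = 1
G(6) = mex{1} = 0
G(7) = mex{0} = 1
G(8) = mex{1,0} = 2
G(9) = mex{2,1,0} = 3
G(10) = mex{3,0,1,0} = 2
G(11) = mex{2,1,0,1} = 3
G(12) = mex{3,0,1,0} = 2
G(13) = mex{2,1,0,1} = 3
G(14) = mex{3,0,1,0} = 2
G(15) = mex{2,1,0,1} = 3
P-positions are exactly the n with G(n) = 0.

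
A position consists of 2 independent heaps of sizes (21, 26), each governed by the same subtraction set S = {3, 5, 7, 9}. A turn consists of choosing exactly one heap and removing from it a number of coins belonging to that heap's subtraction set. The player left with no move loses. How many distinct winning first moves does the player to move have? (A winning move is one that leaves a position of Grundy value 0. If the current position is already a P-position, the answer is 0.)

4

All heaps use S = {3, 5, 7, 9}:
G(0) = 0
G(1) = mex{} = 0
G(2) = mex{} = 0
G(3) = mex{0} = 1
G(4) = mex{0} = 1
G(5) = mex{0,0} = 1
G(6) = mex{1,0} = 2
G(7) = mex{1,0,0} = 2
G(8) = mex{1,1,0} = 2
G(9) = mex{2,1,0,0} = 3
G(10) = mex{2,1,1,0} = 3
G(11) = mex{2,2,1,0} = 3
G(12) = mex{3,2,1,1} = 0
G(13) = mex{3,2,2,1} = 0
G(14) = mex{3,3,2,1} = 0
G(15) = mex{0,3,2,2} = 1
G(16) = mex{0,3,3,2} = 1
G(17) = mex{0,0,3,2} = 1
G(18) = mex{1,0,3,3} = 2
G(19) = mex{1,0,0,3} = 2
G(20) = mex{1,1,0,3} = 2
G(21) = mex{2,1,0,0} = 3
G(22) = mex{2,1,1,0} = 3
G(23) = mex{2,2,1,0} = 3
G(24) = mex{3,2,1,1} = 0
G(25) = mex{3,2,2,1} = 0
G(26) = mex{3,3,2,1} = 0
Heap A: G(21) = 3.
Heap B: G(26) = 0.
Combined Grundy value = 3 ⊕ 0 = 3.
A winning move leaves total XOR = 0, i.e. changes one component's Grundy value g to g ⊕ X where X is the current total.
Heap A: need g' = 3⊕3 = 0. Options: 21−3→G=2, 21−5→G=1, 21−7→G=0, 21−9→G=0. Hits: 2.
Heap B: need g' = 0⊕3 = 3. Options: 26−3→G=3, 26−5→G=3, 26−7→G=2, 26−9→G=1. Hits: 2.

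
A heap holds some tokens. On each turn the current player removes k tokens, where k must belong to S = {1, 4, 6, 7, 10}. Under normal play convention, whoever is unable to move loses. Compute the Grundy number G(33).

G(0) = 0
G(1) = mex{0} = 1
G(2) = mex{1} = 0
G(3) = mex{0} = 1
G(4) = mex{1,0} = 2
G(5) = mex{2,1} = 0
G(6) = mex{0,0,0} = 1
G(7) = mex{1,1,1,0} = 2
G(8) = mex{2,2,0,1} = 3
G(9) = mex{3,0,1,0} = 2
G(10) = mex{2,1,2,1,0} = 3
G(11) = mex{3,2,0,2,1} = 4
G(12) = mex{4,3,1,0,0} = 2
G(13) = mex{2,2,2,1,1} = 0
G(14) = mex{0,3,3,2,2} = 1
G(15) = mex{1,4,2,3,0} = 5
G(16) = mex{5,2,3,2,1} = 0
G(17) = mex{0,0,4,3,2} = 1
G(18) = mex{1,1,2,4,3} = 0
G(19) = mex{0,5,0,2,2} = 1
G(20) = mex{1,0,1,0,3} = 2
G(21) = mex{2,1,5,1,4} = 0
G(22) = mex{0,0,0,5,2} = 1
G(23) = mex{1,1,1,0,0} = 2
G(24) = mex{2,2,0,1,1} = 3
G(25) = mex{3,0,1,0,5} = 2
G(26) = mex{2,1,2,1,0} = 3
G(27) = mex{3,2,0,2,1} = 4
G(28) = mex{4,3,1,0,0} = 2
G(29) = mex{2,2,2,1,1} = 0
G(30) = mex{0,3,3,2,2} = 1
G(31) = mex{1,4,2,3,0} = 5
G(32) = mex{5,2,3,2,1} = 0
G(33) = mex{0,0,4,3,2} = 1

1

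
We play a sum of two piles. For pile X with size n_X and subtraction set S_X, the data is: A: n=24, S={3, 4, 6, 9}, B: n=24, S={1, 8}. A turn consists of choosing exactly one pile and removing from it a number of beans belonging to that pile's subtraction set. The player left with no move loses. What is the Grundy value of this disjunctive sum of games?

0

Pile A, S = {3, 4, 6, 9}:
G(0) = 0
G(1) = mex{} = 0
G(2) = mex{} = 0
G(3) = mex{0} = 1
G(4) = mex{0,0} = 1
G(5) = mex{0,0} = 1
G(6) = mex{1,0,0} = 2
G(7) = mex{1,1,0} = 2
G(8) = mex{1,1,0} = 2
G(9) = mex{2,1,1,0} = 3
G(10) = mex{2,2,1,0} = 3
G(11) = mex{2,2,1,0} = 3
G(12) = mex{3,2,2,1} = 0
G(13) = mex{3,3,2,1} = 0
G(14) = mex{3,3,2,1} = 0
G(15) = mex{0,3,3,2} = 1
G(16) = mex{0,0,3,2} = 1
G(17) = mex{0,0,3,2} = 1
G(18) = mex{1,0,0,3} = 2
G(19) = mex{1,1,0,3} = 2
G(20) = mex{1,1,0,3} = 2
G(21) = mex{2,1,1,0} = 3
G(22) = mex{2,2,1,0} = 3
G(23) = mex{2,2,1,0} = 3
G(24) = mex{3,2,2,1} = 0
G_A(24) = 0.
Pile B, S = {1, 8}:
G(0) = 0
G(1) = mex{0} = 1
G(2) = mex{1} = 0
G(3) = mex{0} = 1
G(4) = mex{1} = 0
G(5) = mex{0} = 1
G(6) = mex{1} = 0
G(7) = mex{0} = 1
G(8) = mex{1,0} = 2
G(9) = mex{2,1} = 0
G(10) = mex{0,0} = 1
G(11) = mex{1,1} = 0
G(12) = mex{0,0} = 1
G(13) = mex{1,1} = 0
G(14) = mex{0,0} = 1
G(15) = mex{1,1} = 0
G(16) = mex{0,2} = 1
G(17) = mex{1,0} = 2
G(18) = mex{2,1} = 0
G(19) = mex{0,0} = 1
G(20) = mex{1,1} = 0
G(21) = mex{0,0} = 1
G(22) = mex{1,1} = 0
G(23) = mex{0,0} = 1
G(24) = mex{1,1} = 0
G_B(24) = 0.
Combined Grundy value = 0 ⊕ 0 = 0.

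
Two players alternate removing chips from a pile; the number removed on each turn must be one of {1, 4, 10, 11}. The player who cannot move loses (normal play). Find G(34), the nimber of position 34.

1

n :  0  1  2  3  4  5  6  7  8  9 10 11 12 13 14 15 16 17 18 19 20 21 22 23 24 25 26 27 28 29 30 31 32 33 34
G :  0  1  0  1  2  0  1  0  1  2  3  2  3  4  0  1  2  3  2  0  1  0  1  2  3  2  0  1  0  1  2  3  2  0  1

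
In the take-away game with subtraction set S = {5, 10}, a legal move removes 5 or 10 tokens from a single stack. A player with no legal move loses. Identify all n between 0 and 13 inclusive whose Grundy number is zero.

0, 1, 2, 3, 4

G(0) = 0
G(1) = mex{} = 0
G(2) = mex{} = 0
G(3) = mex{} = 0
G(4) = mex{} = 0
G(5) = mex{0} = 1
G(6) = mex{0} = 1
G(7) = mex{0} = 1
G(8) = mex{0} = 1
G(9) = mex{0} = 1
G(10) = mex{1,0} = 2
G(11) = mex{1,0} = 2
G(12) = mex{1,0} = 2
G(13) = mex{1,0} = 2
P-positions are exactly the n with G(n) = 0.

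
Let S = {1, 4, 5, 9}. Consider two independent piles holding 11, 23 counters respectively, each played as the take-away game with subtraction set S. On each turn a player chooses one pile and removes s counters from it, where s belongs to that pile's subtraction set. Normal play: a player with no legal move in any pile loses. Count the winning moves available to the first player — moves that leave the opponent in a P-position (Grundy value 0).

2

All piles use S = {1, 4, 5, 9}:
G(0) = 0
G(1) = mex{0} = 1
G(2) = mex{1} = 0
G(3) = mex{0} = 1
G(4) = mex{1,0} = 2
G(5) = mex{2,1,0} = 3
G(6) = mex{3,0,1} = 2
G(7) = mex{2,1,0} = 3
G(8) = mex{3,2,1} = 0
G(9) = mex{0,3,2,0} = 1
G(10) = mex{1,2,3,1} = 0
G(11) = mex{0,3,2,0} = 1
G(12) = mex{1,0,3,1} = 2
G(13) = mex{2,1,0,2} = 3
G(14) = mex{3,0,1,3} = 2
G(15) = mex{2,1,0,2} = 3
G(16) = mex{3,2,1,3} = 0
G(17) = mex{0,3,2,0} = 1
G(18) = mex{1,2,3,1} = 0
G(19) = mex{0,3,2,0} = 1
G(20) = mex{1,0,3,1} = 2
G(21) = mex{2,1,0,2} = 3
G(22) = mex{3,0,1,3} = 2
G(23) = mex{2,1,0,2} = 3
Pile A: G(11) = 1.
Pile B: G(23) = 3.
Combined Grundy value = 1 ⊕ 3 = 2.
A winning move leaves total XOR = 0, i.e. changes one component's Grundy value g to g ⊕ X where X is the current total.
Pile A: need g' = 1⊕2 = 3. Options: 11−1→G=0, 11−4→G=3, 11−5→G=2, 11−9→G=0. Hits: 1.
Pile B: need g' = 3⊕2 = 1. Options: 23−1→G=2, 23−4→G=1, 23−5→G=0, 23−9→G=2. Hits: 1.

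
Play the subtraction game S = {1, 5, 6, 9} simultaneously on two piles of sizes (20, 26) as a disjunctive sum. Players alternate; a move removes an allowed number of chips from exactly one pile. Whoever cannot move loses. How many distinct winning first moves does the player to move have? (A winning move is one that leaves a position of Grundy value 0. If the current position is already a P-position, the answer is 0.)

2

All piles use S = {1, 5, 6, 9}:
n :  0  1  2  3  4  5  6  7  8  9 10 11 12 13 14 15 16 17 18 19 20 21 22 23 24 25 26
G :  0  1  0  1  0  1  2  3  2  3  2  3  0  1  0  1  0  1  2  3  2  3  2  3  0  1  0
Pile A: G(20) = 2.
Pile B: G(26) = 0.
Combined Grundy value = 2 ⊕ 0 = 2.
A winning move leaves total XOR = 0, i.e. changes one component's Grundy value g to g ⊕ X where X is the current total.
Pile A: need g' = 2⊕2 = 0. Options: 20−1→G=3, 20−5→G=1, 20−6→G=0, 20−9→G=3. Hits: 1.
Pile B: need g' = 0⊕2 = 2. Options: 26−1→G=1, 26−5→G=3, 26−6→G=2, 26−9→G=1. Hits: 1.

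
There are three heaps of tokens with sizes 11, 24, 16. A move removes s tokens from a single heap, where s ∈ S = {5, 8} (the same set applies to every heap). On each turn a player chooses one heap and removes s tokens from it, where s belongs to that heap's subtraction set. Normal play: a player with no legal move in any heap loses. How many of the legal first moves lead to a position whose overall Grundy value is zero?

All heaps use S = {5, 8}:
G(0) = 0
G(1) = mex{} = 0
G(2) = mex{} = 0
G(3) = mex{} = 0
G(4) = mex{} = 0
G(5) = mex{0} = 1
G(6) = mex{0} = 1
G(7) = mex{0} = 1
G(8) = mex{0,0} = 1
G(9) = mex{0,0} = 1
G(10) = mex{1,0} = 2
G(11) = mex{1,0} = 2
G(12) = mex{1,0} = 2
G(13) = mex{1,1} = 0
G(14) = mex{1,1} = 0
G(15) = mex{2,1} = 0
G(16) = mex{2,1} = 0
G(17) = mex{2,1} = 0
G(18) = mex{0,2} = 1
G(19) = mex{0,2} = 1
G(20) = mex{0,2} = 1
G(21) = mex{0,0} = 1
G(22) = mex{0,0} = 1
G(23) = mex{1,0} = 2
G(24) = mex{1,0} = 2
Heap A: G(11) = 2.
Heap B: G(24) = 2.
Heap C: G(16) = 0.
Combined Grundy value = 2 ⊕ 2 ⊕ 0 = 0.
A winning move leaves total XOR = 0, i.e. changes one component's Grundy value g to g ⊕ X where X is the current total.
Heap A: target g' = 2⊕0 = 2, but every legal move changes the Grundy value (mex property), so 0 moves.
Heap B: target g' = 2⊕0 = 2, but every legal move changes the Grundy value (mex property), so 0 moves.
Heap C: target g' = 0⊕0 = 0, but every legal move changes the Grundy value (mex property), so 0 moves.

0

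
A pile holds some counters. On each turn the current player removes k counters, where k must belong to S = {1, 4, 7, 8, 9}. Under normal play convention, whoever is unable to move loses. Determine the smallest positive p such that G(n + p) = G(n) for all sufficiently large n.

G(0) = 0
G(1) = mex{0} = 1
G(2) = mex{1} = 0
G(3) = mex{0} = 1
G(4) = mex{1,0} = 2
G(5) = mex{2,1} = 0
G(6) = mex{0,0} = 1
G(7) = mex{1,1,0} = 2
G(8) = mex{2,2,1,0} = 3
G(9) = mex{3,0,0,1,0} = 2
G(10) = mex{2,1,1,0,1} = 3
G(11) = mex{3,2,2,1,0} = 4
G(12) = mex{4,3,0,2,1} = 5
G(13) = mex{5,2,1,0,2} = 3
G(14) = mex{3,3,2,1,0} = 4
G(15) = mex{4,4,3,2,1} = 0
G(16) = mex{0,5,2,3,2} = 1
G(17) = mex{1,3,3,2,3} = 0
G(18) = mex{0,4,4,3,2} = 1
G(19) = mex{1,0,5,4,3} = 2
G(20) = mex{2,1,3,5,4} = 0
G(21) = mex{0,0,4,3,5} = 1
G(22) = mex{1,1,0,4,3} = 2
G(23) = mex{2,2,1,0,4} = 3
G(24) = mex{3,0,0,1,0} = 2
G(25) = mex{2,1,1,0,1} = 3
G(26) = mex{3,2,2,1,0} = 4
G(27) = mex{4,3,0,2,1} = 5
G(28) = mex{5,2,1,0,2} = 3
G(29) = mex{3,3,2,1,0} = 4
G(30) = mex{4,4,3,2,1} = 0
G(31) = mex{0,5,2,3,2} = 1
G(n+15) = G(n) holds for n = 0,…,8 (a full window of length max(S) = 9), so the sequence is purely periodic with period 15.

15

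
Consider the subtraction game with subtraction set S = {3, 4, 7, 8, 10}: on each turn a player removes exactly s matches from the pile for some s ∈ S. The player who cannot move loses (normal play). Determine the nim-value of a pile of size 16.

n :  0  1  2  3  4  5  6  7  8  9 10 11 12 13 14 15 16
G :  0  0  0  1  1  1  2  2  2  3  3  3  4  0  0  0  1

1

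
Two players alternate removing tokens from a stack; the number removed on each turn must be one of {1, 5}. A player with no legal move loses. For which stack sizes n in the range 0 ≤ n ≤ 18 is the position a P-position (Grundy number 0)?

G(0) = 0
G(1) = mex{0} = 1
G(2) = mex{1} = 0
G(3) = mex{0} = 1
G(4) = mex{1} = 0
G(5) = mex{0,0} = 1
G(6) = mex{1,1} = 0
G(7) = mex{0,0} = 1
G(8) = mex{1,1} = 0
G(9) = mex{0,0} = 1
G(10) = mex{1,1} = 0
G(11) = mex{0,0} = 1
G(12) = mex{1,1} = 0
G(13) = mex{0,0} = 1
G(14) = mex{1,1} = 0
G(15) = mex{0,0} = 1
G(16) = mex{1,1} = 0
G(17) = mex{0,0} = 1
G(18) = mex{1,1} = 0
P-positions are exactly the n with G(n) = 0.

0, 2, 4, 6, 8, 10, 12, 14, 16, 18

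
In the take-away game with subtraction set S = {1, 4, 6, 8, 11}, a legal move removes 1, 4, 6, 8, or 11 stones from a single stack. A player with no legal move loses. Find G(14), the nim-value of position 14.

n :  0  1  2  3  4  5  6  7  8  9 10 11 12 13 14
G :  0  1  0  1  2  0  1  0  1  2  3  2  0  1  0

0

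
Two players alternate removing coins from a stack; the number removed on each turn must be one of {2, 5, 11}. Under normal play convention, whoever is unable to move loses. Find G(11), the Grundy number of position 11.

n :  0  1  2  3  4  5  6  7  8  9 10 11
G :  0  0  1  1  0  2  1  0  0  1  1  2

2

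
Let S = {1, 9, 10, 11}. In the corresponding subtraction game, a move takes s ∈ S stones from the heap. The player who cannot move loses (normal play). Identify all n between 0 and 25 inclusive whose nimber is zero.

G(0) = 0
G(1) = mex{0} = 1
G(2) = mex{1} = 0
G(3) = mex{0} = 1
G(4) = mex{1} = 0
G(5) = mex{0} = 1
G(6) = mex{1} = 0
G(7) = mex{0} = 1
G(8) = mex{1} = 0
G(9) = mex{0,0} = 1
G(10) = mex{1,1,0} = 2
G(11) = mex{2,0,1,0} = 3
G(12) = mex{3,1,0,1} = 2
G(13) = mex{2,0,1,0} = 3
G(14) = mex{3,1,0,1} = 2
G(15) = mex{2,0,1,0} = 3
G(16) = mex{3,1,0,1} = 2
G(17) = mex{2,0,1,0} = 3
G(18) = mex{3,1,0,1} = 2
G(19) = mex{2,2,1,0} = 3
G(20) = mex{3,3,2,1} = 0
G(21) = mex{0,2,3,2} = 1
G(22) = mex{1,3,2,3} = 0
G(23) = mex{0,2,3,2} = 1
G(24) = mex{1,3,2,3} = 0
G(25) = mex{0,2,3,2} = 1
P-positions are exactly the n with G(n) = 0.

0, 2, 4, 6, 8, 20, 22, 24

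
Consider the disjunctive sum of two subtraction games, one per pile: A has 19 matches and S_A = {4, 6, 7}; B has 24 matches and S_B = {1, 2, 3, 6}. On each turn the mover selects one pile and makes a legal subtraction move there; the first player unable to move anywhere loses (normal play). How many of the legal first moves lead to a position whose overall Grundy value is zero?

4

Pile A, S = {4, 6, 7}:
G(0) = 0
G(1) = mex{} = 0
G(2) = mex{} = 0
G(3) = mex{} = 0
G(4) = mex{0} = 1
G(5) = mex{0} = 1
G(6) = mex{0,0} = 1
G(7) = mex{0,0,0} = 1
G(8) = mex{1,0,0} = 2
G(9) = mex{1,0,0} = 2
G(10) = mex{1,1,0} = 2
G(11) = mex{1,1,1} = 0
G(12) = mex{2,1,1} = 0
G(13) = mex{2,1,1} = 0
G(14) = mex{2,2,1} = 0
G(15) = mex{0,2,2} = 1
G(16) = mex{0,2,2} = 1
G(17) = mex{0,0,2} = 1
G(18) = mex{0,0,0} = 1
G(19) = mex{1,0,0} = 2
G_A(19) = 2.
Pile B, S = {1, 2, 3, 6}:
G(0) = 0
G(1) = mex{0} = 1
G(2) = mex{1,0} = 2
G(3) = mex{2,1,0} = 3
G(4) = mex{3,2,1} = 0
G(5) = mex{0,3,2} = 1
G(6) = mex{1,0,3,0} = 2
G(7) = mex{2,1,0,1} = 3
G(8) = mex{3,2,1,2} = 0
G(9) = mex{0,3,2,3} = 1
G(10) = mex{1,0,3,0} = 2
G(11) = mex{2,1,0,1} = 3
G(12) = mex{3,2,1,2} = 0
G(13) = mex{0,3,2,3} = 1
G(14) = mex{1,0,3,0} = 2
G(15) = mex{2,1,0,1} = 3
G(16) = mex{3,2,1,2} = 0
G(17) = mex{0,3,2,3} = 1
G(18) = mex{1,0,3,0} = 2
G(19) = mex{2,1,0,1} = 3
G(20) = mex{3,2,1,2} = 0
G(21) = mex{0,3,2,3} = 1
G(22) = mex{1,0,3,0} = 2
G(23) = mex{2,1,0,1} = 3
G(24) = mex{3,2,1,2} = 0
G_B(24) = 0.
Combined Grundy value = 2 ⊕ 0 = 2.
A winning move leaves total XOR = 0, i.e. changes one component's Grundy value g to g ⊕ X where X is the current total.
Pile A: need g' = 2⊕2 = 0. Options: 19−4→G=1, 19−6→G=0, 19−7→G=0. Hits: 2.
Pile B: need g' = 0⊕2 = 2. Options: 24−1→G=3, 24−2→G=2, 24−3→G=1, 24−6→G=2. Hits: 2.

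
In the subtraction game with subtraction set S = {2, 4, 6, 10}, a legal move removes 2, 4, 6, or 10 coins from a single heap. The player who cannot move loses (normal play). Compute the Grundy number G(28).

n :  0  1  2  3  4  5  6  7  8  9 10 11 12 13 14 15 16 17 18 19 20 21 22 23 24 25 26 27 28
G :  0  0  1  1  2  2  3  3  0  0  1  1  2  2  3  3  0  0  1  1  2  2  3  3  0  0  1  1  2

2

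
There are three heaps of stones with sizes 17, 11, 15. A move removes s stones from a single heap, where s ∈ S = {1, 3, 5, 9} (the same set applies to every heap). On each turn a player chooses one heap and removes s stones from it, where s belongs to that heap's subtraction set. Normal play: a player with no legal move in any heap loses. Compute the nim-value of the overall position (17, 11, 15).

All heaps use S = {1, 3, 5, 9}:
n :  0  1  2  3  4  5  6  7  8  9 10 11 12 13 14 15 16 17
G :  0  1  0  1  0  1  0  1  0  1  0  1  0  1  0  1  0  1
Heap A: G(17) = 1.
Heap B: G(11) = 1.
Heap C: G(15) = 1.
Combined Grundy value = 1 ⊕ 1 ⊕ 1 = 1.

1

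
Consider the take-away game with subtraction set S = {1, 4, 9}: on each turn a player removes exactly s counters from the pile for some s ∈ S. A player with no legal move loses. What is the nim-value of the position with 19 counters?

G(0) = 0
G(1) = mex{0} = 1
G(2) = mex{1} = 0
G(3) = mex{0} = 1
G(4) = mex{1,0} = 2
G(5) = mex{2,1} = 0
G(6) = mex{0,0} = 1
G(7) = mex{1,1} = 0
G(8) = mex{0,2} = 1
G(9) = mex{1,0,0} = 2
G(10) = mex{2,1,1} = 0
G(11) = mex{0,0,0} = 1
G(12) = mex{1,1,1} = 0
G(13) = mex{0,2,2} = 1
G(14) = mex{1,0,0} = 2
G(15) = mex{2,1,1} = 0
G(16) = mex{0,0,0} = 1
G(17) = mex{1,1,1} = 0
G(18) = mex{0,2,2} = 1
G(19) = mex{1,0,0} = 2

2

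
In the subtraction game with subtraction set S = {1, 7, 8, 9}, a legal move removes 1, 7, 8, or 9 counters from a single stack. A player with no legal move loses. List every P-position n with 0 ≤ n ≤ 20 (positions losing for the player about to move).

G(0) = 0
G(1) = mex{0} = 1
G(2) = mex{1} = 0
G(3) = mex{0} = 1
G(4) = mex{1} = 0
G(5) = mex{0} = 1
G(6) = mex{1} = 0
G(7) = mex{0,0} = 1
G(8) = mex{1,1,0} = 2
G(9) = mex{2,0,1,0} = 3
G(10) = mex{3,1,0,1} = 2
G(11) = mex{2,0,1,0} = 3
G(12) = mex{3,1,0,1} = 2
G(13) = mex{2,0,1,0} = 3
G(14) = mex{3,1,0,1} = 2
G(15) = mex{2,2,1,0} = 3
G(16) = mex{3,3,2,1} = 0
G(17) = mex{0,2,3,2} = 1
G(18) = mex{1,3,2,3} = 0
G(19) = mex{0,2,3,2} = 1
G(20) = mex{1,3,2,3} = 0
P-positions are exactly the n with G(n) = 0.

0, 2, 4, 6, 16, 18, 20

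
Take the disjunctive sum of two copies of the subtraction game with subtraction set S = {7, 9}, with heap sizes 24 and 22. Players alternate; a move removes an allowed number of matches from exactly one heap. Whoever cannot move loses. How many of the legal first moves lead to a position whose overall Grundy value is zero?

All heaps use S = {7, 9}:
G(0) = 0
G(1) = mex{} = 0
G(2) = mex{} = 0
G(3) = mex{} = 0
G(4) = mex{} = 0
G(5) = mex{} = 0
G(6) = mex{} = 0
G(7) = mex{0} = 1
G(8) = mex{0} = 1
G(9) = mex{0,0} = 1
G(10) = mex{0,0} = 1
G(11) = mex{0,0} = 1
G(12) = mex{0,0} = 1
G(13) = mex{0,0} = 1
G(14) = mex{1,0} = 2
G(15) = mex{1,0} = 2
G(16) = mex{1,1} = 0
G(17) = mex{1,1} = 0
G(18) = mex{1,1} = 0
G(19) = mex{1,1} = 0
G(20) = mex{1,1} = 0
G(21) = mex{2,1} = 0
G(22) = mex{2,1} = 0
G(23) = mex{0,2} = 1
G(24) = mex{0,2} = 1
Heap A: G(24) = 1.
Heap B: G(22) = 0.
Combined Grundy value = 1 ⊕ 0 = 1.
A winning move leaves total XOR = 0, i.e. changes one component's Grundy value g to g ⊕ X where X is the current total.
Heap A: need g' = 1⊕1 = 0. Options: 24−7→G=0, 24−9→G=2. Hits: 1.
Heap B: need g' = 0⊕1 = 1. Options: 22−7→G=2, 22−9→G=1. Hits: 1.

2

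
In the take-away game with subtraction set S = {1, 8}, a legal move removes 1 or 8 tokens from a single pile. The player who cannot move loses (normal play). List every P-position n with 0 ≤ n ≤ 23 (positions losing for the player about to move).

G(0) = 0
G(1) = mex{0} = 1
G(2) = mex{1} = 0
G(3) = mex{0} = 1
G(4) = mex{1} = 0
G(5) = mex{0} = 1
G(6) = mex{1} = 0
G(7) = mex{0} = 1
G(8) = mex{1,0} = 2
G(9) = mex{2,1} = 0
G(10) = mex{0,0} = 1
G(11) = mex{1,1} = 0
G(12) = mex{0,0} = 1
G(13) = mex{1,1} = 0
G(14) = mex{0,0} = 1
G(15) = mex{1,1} = 0
G(16) = mex{0,2} = 1
G(17) = mex{1,0} = 2
G(18) = mex{2,1} = 0
G(19) = mex{0,0} = 1
G(20) = mex{1,1} = 0
G(21) = mex{0,0} = 1
G(22) = mex{1,1} = 0
G(23) = mex{0,0} = 1
P-positions are exactly the n with G(n) = 0.

0, 2, 4, 6, 9, 11, 13, 15, 18, 20, 22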